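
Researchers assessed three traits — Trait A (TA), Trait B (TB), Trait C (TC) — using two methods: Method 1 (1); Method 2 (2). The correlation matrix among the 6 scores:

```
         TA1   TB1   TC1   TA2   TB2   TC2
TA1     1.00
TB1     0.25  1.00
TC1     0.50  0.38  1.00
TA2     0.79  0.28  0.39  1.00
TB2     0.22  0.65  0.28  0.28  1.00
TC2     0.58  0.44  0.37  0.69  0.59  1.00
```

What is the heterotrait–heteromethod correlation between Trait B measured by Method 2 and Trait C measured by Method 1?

0.28

Different traits and methods: r(TB2, TC1) = 0.28.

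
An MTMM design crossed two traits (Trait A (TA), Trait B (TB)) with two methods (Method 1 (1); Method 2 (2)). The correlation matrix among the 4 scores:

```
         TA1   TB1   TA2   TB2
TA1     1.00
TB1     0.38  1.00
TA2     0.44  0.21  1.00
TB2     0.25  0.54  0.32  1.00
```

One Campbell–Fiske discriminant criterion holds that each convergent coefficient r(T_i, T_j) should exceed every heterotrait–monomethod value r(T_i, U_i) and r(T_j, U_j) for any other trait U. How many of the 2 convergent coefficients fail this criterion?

Each convergent coefficient versus the relevant comparison correlations:
TA (methods 1·2): 0.44 vs {0.38, 0.32} → pass.
TB (methods 1·2): 0.54 vs {0.38, 0.32} → pass.
0 of 2 fail.

0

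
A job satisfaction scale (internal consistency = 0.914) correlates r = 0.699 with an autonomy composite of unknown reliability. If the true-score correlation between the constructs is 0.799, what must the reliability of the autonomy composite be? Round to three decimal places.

r_true = r_obs / √(r_xx · r_yy) ⇒ 0.799 = 0.699 / √(0.914 · r_yy).
√(0.914 · r_yy) = 0.699 / 0.799 = 0.8748; 0.914 · r_yy = 0.7653; r_yy = 0.7653 / 0.914 ≈ 0.837.

0.837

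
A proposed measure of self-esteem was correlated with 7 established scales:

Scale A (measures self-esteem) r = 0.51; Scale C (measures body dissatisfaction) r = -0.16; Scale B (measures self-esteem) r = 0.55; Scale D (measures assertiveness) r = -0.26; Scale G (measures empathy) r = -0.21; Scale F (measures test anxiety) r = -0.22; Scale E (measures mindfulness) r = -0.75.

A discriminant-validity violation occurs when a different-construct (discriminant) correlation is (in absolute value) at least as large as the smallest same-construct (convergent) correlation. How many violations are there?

Convergent (same construct = self-esteem): Scale A, Scale B.
Smallest convergent = 0.51. Discriminant |r|: 0.16, 0.26, 0.21, 0.22, 0.75; count ≥ 0.51 → 1.

1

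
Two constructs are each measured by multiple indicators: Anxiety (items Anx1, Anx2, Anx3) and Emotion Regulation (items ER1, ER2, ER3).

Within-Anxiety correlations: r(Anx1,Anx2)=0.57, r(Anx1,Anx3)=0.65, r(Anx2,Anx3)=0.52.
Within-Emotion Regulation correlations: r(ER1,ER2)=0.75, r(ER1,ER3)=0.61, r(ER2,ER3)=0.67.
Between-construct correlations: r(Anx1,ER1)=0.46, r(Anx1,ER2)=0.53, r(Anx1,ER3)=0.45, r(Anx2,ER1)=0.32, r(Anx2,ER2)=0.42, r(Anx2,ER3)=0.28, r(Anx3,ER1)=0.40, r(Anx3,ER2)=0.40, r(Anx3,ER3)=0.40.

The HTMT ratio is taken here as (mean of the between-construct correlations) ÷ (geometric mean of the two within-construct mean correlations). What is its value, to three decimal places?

0.649

Mean heterotrait r = 3.66/9 = 0.4067.
Mean within-Anx = 1.74/3 = 0.5800; mean within-ER = 2.03/3 = 0.6767.
Geometric mean = √(0.5800 × 0.6767) = 0.6265.
HTMT = 0.4067 / 0.6265 = 0.649.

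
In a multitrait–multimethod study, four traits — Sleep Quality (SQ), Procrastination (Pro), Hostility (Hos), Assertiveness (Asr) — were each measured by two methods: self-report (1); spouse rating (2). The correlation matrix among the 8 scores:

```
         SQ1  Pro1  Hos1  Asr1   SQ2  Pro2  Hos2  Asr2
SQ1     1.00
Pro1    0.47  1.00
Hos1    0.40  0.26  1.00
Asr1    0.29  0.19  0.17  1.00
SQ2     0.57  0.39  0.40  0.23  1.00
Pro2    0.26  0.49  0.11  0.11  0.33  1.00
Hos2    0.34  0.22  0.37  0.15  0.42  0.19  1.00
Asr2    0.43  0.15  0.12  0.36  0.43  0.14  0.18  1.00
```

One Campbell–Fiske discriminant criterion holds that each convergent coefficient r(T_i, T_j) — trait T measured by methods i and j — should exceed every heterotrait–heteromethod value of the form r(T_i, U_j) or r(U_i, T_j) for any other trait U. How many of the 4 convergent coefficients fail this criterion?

2

Checking each validity diagonal entry against its comparison values:
SQ (methods 1·2): 0.57 vs {0.26, 0.39, 0.34, 0.40, 0.43, 0.23} → pass.
Pro (methods 1·2): 0.49 vs {0.39, 0.26, 0.22, 0.11, 0.15, 0.11} → pass.
Hos (methods 1·2): 0.37 vs {0.40, 0.34, 0.11, 0.22, 0.12, 0.15} → fail.
Asr (methods 1·2): 0.36 vs {0.23, 0.43, 0.11, 0.15, 0.15, 0.12} → fail.
2 of 4 fail.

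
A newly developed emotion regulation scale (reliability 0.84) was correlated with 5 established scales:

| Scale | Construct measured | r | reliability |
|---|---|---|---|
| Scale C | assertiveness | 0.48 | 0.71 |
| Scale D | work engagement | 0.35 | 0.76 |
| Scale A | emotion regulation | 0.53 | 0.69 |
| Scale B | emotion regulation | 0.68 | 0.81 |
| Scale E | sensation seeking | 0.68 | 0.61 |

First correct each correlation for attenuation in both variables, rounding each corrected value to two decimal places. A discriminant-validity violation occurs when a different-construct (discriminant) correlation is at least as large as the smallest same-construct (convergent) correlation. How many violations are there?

1

Disattenuated r (r / √(r_scale · r_new)):
  Scale C (disc): 0.48 / √(0.71·0.84) = 0.62
  Scale D (disc): 0.35 / √(0.76·0.84) = 0.44
  Scale A (conv): 0.53 / √(0.69·0.84) = 0.70
  Scale B (conv): 0.68 / √(0.81·0.84) = 0.82
  Scale E (disc): 0.68 / √(0.61·0.84) = 0.95
Smallest convergent = 0.70. Discriminant values: 0.62, 0.44, 0.95; count ≥ 0.70 → 1.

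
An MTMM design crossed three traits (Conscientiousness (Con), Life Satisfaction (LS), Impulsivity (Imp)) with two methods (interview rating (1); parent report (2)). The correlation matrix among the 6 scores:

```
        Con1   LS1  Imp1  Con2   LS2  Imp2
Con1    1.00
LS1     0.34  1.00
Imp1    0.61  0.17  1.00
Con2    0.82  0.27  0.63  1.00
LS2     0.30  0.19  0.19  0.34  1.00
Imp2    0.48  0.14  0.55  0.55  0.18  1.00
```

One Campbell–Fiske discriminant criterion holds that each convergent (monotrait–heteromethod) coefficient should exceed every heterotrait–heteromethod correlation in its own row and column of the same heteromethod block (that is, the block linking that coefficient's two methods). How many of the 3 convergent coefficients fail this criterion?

Convergent coefficients and their comparison sets:
Con (methods 1·2): 0.82 vs {0.30, 0.27, 0.48, 0.63} → pass.
LS (methods 1·2): 0.19 vs {0.27, 0.30, 0.14, 0.19} → fail.
Imp (methods 1·2): 0.55 vs {0.63, 0.48, 0.19, 0.14} → fail.
2 of 3 fail.

2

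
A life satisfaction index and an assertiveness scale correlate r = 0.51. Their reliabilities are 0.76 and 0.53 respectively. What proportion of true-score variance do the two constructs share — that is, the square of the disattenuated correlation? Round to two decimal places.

Disattenuated r = 0.51 / √(0.76 × 0.53) = 0.51 / 0.6347 = 0.8035.
Shared true-score variance = 0.8035² = 0.6456 ≈ 0.65.

0.65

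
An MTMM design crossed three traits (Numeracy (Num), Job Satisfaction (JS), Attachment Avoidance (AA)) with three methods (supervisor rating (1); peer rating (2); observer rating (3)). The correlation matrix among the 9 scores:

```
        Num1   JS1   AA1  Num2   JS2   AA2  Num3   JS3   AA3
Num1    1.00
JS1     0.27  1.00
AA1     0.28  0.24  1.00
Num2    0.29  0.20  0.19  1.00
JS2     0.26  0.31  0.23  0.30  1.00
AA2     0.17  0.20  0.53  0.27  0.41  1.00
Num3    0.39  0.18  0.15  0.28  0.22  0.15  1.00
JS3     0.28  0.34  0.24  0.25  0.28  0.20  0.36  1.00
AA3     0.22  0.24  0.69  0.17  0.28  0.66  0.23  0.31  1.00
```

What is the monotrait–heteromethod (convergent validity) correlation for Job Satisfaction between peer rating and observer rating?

0.28

Same trait (JS), different methods: r(JS2, JS3) = 0.28.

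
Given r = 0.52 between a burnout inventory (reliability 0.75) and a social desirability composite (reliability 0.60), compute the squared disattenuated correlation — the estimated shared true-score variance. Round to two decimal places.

Disattenuated r = 0.52 / √(0.75 × 0.60) = 0.52 / 0.6708 = 0.7752.
Shared true-score variance = 0.7752² = 0.6009 ≈ 0.60.

0.60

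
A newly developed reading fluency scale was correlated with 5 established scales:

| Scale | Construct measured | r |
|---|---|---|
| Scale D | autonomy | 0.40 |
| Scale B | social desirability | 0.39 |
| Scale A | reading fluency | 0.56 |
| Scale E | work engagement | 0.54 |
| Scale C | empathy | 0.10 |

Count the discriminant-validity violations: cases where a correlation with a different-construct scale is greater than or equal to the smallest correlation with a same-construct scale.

Convergent (same construct = reading fluency): Scale A.
Smallest convergent = 0.56. Discriminant values: 0.40, 0.39, 0.54, 0.10; count ≥ 0.56 → 0.

0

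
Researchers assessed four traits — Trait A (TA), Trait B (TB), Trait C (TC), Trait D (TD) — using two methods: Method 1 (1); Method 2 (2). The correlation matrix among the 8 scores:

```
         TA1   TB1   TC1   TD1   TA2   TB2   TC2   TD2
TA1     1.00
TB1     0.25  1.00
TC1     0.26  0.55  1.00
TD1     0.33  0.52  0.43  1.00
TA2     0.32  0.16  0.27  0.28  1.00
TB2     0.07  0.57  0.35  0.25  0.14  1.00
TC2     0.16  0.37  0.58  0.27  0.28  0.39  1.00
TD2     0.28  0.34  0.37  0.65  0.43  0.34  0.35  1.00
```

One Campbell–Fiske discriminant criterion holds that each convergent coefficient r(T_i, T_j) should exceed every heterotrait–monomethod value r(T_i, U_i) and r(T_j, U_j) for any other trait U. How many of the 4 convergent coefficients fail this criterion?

1

Checking each validity diagonal entry against its comparison values:
TA (methods 1·2): 0.32 vs {0.25, 0.14, 0.26, 0.28, 0.33, 0.43} → fail.
TB (methods 1·2): 0.57 vs {0.25, 0.14, 0.55, 0.39, 0.52, 0.34} → pass.
TC (methods 1·2): 0.58 vs {0.26, 0.28, 0.55, 0.39, 0.43, 0.35} → pass.
TD (methods 1·2): 0.65 vs {0.33, 0.43, 0.52, 0.34, 0.43, 0.35} → pass.
1 of 4 fail.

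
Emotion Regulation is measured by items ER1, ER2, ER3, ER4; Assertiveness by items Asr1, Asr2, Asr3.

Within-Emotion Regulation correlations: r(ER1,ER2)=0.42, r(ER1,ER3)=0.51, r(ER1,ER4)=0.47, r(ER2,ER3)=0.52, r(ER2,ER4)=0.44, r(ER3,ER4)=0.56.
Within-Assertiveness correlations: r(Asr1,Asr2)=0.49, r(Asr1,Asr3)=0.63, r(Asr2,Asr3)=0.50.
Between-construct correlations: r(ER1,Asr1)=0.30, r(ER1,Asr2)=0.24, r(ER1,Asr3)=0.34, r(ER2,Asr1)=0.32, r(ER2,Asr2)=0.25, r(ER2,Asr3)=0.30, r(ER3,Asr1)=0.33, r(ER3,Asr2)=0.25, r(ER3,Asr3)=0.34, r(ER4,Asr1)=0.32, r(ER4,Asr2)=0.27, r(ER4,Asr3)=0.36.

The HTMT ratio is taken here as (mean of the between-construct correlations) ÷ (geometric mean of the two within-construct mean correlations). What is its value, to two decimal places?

0.59

Mean between = 3.62/12 = 0.3017.
Mean within-ER = 2.92/6 = 0.4867; mean within-Asr = 1.62/3 = 0.5400.
Geometric mean = √(0.4867 × 0.5400) = 0.5127.
HTMT = 0.3017 / 0.5127 = 0.59.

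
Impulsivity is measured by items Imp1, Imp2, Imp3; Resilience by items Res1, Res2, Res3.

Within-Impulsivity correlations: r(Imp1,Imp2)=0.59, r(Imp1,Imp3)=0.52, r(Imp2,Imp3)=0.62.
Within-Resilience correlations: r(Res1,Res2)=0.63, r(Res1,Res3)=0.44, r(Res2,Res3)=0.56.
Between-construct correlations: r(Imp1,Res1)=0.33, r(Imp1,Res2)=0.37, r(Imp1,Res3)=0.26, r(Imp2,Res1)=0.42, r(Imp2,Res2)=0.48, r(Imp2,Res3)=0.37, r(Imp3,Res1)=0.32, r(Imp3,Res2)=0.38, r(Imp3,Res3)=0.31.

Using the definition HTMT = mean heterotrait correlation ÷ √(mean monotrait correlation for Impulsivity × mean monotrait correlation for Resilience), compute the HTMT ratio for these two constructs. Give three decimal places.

0.643

Mean heterotrait r = 3.24/9 = 0.3600.
Mean within-Imp = 1.73/3 = 0.5767; mean within-Res = 1.63/3 = 0.5433.
Geometric mean = √(0.5767 × 0.5433) = 0.5598.
HTMT = 0.3600 / 0.5598 = 0.643.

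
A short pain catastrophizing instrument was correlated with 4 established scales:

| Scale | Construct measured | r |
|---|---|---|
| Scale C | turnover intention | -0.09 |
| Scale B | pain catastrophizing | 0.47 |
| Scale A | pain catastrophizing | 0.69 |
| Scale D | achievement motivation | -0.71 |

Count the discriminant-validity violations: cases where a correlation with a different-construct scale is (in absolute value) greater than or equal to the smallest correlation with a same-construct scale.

1

Convergent (same construct = pain catastrophizing): Scale B, Scale A.
Smallest convergent = 0.47. Discriminant |r|: 0.09, 0.71; count ≥ 0.47 → 1.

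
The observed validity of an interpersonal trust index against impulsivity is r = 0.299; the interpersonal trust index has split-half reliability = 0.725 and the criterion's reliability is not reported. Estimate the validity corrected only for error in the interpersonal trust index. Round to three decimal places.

0.351

Single correction: r_c = r_obs / √r_xx = 0.299 / √0.725 = 0.299 / 0.8515 ≈ 0.351.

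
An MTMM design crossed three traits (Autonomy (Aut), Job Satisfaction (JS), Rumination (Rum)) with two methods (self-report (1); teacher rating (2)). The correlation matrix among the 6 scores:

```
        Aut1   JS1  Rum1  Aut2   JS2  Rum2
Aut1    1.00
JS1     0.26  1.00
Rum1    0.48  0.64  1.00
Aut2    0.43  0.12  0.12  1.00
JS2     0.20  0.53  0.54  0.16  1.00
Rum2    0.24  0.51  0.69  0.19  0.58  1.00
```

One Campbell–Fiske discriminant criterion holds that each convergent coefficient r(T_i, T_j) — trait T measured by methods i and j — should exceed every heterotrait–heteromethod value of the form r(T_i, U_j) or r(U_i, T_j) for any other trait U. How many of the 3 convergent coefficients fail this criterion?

1

Each convergent coefficient versus the relevant comparison correlations:
Aut (methods 1·2): 0.43 vs {0.20, 0.12, 0.24, 0.12} → pass.
JS (methods 1·2): 0.53 vs {0.12, 0.20, 0.51, 0.54} → fail.
Rum (methods 1·2): 0.69 vs {0.12, 0.24, 0.54, 0.51} → pass.
1 of 3 fail.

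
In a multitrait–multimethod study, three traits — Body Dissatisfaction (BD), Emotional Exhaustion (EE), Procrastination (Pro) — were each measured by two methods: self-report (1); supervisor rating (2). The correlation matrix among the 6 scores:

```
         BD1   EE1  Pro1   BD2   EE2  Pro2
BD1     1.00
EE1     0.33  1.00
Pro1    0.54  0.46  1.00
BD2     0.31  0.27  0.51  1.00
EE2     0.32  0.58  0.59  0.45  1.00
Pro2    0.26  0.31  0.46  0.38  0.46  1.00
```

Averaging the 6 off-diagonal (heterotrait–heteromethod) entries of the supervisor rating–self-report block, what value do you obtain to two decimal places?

0.38

HTHM values (method 2 × method 1): 0.27, 0.51, 0.32, 0.59, 0.26, 0.31; mean = 2.26/6 = 0.38.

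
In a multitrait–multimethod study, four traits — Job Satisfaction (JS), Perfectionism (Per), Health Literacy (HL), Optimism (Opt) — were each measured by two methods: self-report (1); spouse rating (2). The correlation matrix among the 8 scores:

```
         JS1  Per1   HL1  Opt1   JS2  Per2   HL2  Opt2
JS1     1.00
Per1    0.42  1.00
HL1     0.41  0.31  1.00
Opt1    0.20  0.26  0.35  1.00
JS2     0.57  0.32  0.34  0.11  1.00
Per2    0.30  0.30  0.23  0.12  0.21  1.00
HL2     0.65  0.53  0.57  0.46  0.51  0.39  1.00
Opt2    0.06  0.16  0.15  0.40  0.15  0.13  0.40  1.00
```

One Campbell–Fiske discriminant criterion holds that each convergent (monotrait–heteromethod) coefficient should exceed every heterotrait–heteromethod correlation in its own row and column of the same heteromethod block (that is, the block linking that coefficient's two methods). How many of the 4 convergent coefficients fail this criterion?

4

Checking each validity diagonal entry against its comparison values:
JS (methods 1·2): 0.57 vs {0.30, 0.32, 0.65, 0.34, 0.06, 0.11} → fail.
Per (methods 1·2): 0.30 vs {0.32, 0.30, 0.53, 0.23, 0.16, 0.12} → fail.
HL (methods 1·2): 0.57 vs {0.34, 0.65, 0.23, 0.53, 0.15, 0.46} → fail.
Opt (methods 1·2): 0.40 vs {0.11, 0.06, 0.12, 0.16, 0.46, 0.15} → fail.
4 of 4 fail.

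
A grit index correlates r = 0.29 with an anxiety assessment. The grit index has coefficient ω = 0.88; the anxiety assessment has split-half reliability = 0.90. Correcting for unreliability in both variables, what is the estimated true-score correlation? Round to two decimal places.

r_true = r_obs / √(r_xx · r_yy) = 0.29 / √(0.88 × 0.90) = 0.29 / √0.7920 = 0.29 / 0.8899 ≈ 0.33.

0.33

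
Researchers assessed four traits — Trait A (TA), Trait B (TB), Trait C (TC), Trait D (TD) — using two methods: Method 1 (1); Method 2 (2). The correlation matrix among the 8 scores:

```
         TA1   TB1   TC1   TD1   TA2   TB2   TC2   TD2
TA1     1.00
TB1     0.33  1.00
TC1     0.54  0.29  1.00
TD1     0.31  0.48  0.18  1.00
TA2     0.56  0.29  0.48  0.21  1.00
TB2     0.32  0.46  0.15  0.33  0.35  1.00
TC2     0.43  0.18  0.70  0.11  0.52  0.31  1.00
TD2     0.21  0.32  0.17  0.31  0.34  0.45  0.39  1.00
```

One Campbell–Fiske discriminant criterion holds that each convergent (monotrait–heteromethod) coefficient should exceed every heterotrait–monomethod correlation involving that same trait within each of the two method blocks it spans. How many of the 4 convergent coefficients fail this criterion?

Convergent coefficients and their comparison sets:
TA (methods 1·2): 0.56 vs {0.33, 0.35, 0.54, 0.52, 0.31, 0.34} → pass.
TB (methods 1·2): 0.46 vs {0.33, 0.35, 0.29, 0.31, 0.48, 0.45} → fail.
TC (methods 1·2): 0.70 vs {0.54, 0.52, 0.29, 0.31, 0.18, 0.39} → pass.
TD (methods 1·2): 0.31 vs {0.31, 0.34, 0.48, 0.45, 0.18, 0.39} → fail.
2 of 4 fail.

2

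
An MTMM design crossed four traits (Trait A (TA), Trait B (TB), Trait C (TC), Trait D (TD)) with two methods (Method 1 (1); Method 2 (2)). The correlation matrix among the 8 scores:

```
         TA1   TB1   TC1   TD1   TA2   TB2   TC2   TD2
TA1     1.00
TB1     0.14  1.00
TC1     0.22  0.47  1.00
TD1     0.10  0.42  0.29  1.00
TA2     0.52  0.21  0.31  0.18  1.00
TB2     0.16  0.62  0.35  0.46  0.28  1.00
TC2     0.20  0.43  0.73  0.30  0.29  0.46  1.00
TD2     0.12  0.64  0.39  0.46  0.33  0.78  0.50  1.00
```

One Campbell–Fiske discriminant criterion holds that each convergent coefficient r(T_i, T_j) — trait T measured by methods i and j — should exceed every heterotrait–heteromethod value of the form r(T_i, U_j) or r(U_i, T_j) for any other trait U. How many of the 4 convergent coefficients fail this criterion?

2

Convergent coefficients and their comparison sets:
TA (methods 1·2): 0.52 vs {0.16, 0.21, 0.20, 0.31, 0.12, 0.18} → pass.
TB (methods 1·2): 0.62 vs {0.21, 0.16, 0.43, 0.35, 0.64, 0.46} → fail.
TC (methods 1·2): 0.73 vs {0.31, 0.20, 0.35, 0.43, 0.39, 0.30} → pass.
TD (methods 1·2): 0.46 vs {0.18, 0.12, 0.46, 0.64, 0.30, 0.39} → fail.
2 of 4 fail.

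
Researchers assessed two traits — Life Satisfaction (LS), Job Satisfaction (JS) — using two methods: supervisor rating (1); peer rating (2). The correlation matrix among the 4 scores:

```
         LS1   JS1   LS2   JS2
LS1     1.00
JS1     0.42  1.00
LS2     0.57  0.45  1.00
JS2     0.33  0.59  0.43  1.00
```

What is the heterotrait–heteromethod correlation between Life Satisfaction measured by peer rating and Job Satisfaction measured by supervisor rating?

0.45

Different traits and methods: r(LS2, JS1) = 0.45.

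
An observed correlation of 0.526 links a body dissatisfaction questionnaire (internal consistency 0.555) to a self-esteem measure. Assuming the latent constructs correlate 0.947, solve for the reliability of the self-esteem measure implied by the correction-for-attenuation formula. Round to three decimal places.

0.556

r_true = r_obs / √(r_xx · r_yy) ⇒ 0.947 = 0.526 / √(0.555 · r_yy).
√(0.555 · r_yy) = 0.526 / 0.947 = 0.5554; 0.555 · r_yy = 0.3085; r_yy = 0.3085 / 0.555 ≈ 0.556.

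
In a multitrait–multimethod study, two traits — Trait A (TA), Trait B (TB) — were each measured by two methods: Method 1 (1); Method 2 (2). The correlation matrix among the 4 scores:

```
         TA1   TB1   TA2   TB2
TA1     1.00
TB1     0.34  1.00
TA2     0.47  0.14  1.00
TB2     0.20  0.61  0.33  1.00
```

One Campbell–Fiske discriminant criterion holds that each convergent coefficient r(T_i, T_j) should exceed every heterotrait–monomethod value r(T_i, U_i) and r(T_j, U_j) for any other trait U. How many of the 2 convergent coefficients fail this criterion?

Checking each validity diagonal entry against its comparison values:
TA (methods 1·2): 0.47 vs {0.34, 0.33} → pass.
TB (methods 1·2): 0.61 vs {0.34, 0.33} → pass.
0 of 2 fail.

0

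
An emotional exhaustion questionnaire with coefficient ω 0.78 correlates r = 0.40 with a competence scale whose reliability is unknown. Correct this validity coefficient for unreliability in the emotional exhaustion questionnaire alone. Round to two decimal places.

0.45

Single correction: r_c = r_obs / √r_xx = 0.40 / √0.78 = 0.40 / 0.8832 ≈ 0.45.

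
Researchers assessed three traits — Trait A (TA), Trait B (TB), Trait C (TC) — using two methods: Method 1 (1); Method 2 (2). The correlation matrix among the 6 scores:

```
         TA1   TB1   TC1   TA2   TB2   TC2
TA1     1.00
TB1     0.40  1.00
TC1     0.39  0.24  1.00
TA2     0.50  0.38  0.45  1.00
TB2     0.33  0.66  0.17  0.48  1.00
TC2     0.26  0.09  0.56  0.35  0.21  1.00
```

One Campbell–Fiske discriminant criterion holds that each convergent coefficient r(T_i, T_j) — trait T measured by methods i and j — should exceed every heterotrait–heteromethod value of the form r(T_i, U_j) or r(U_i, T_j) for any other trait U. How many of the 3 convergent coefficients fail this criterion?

0

Convergent coefficients and their comparison sets:
TA (methods 1·2): 0.50 vs {0.33, 0.38, 0.26, 0.45} → pass.
TB (methods 1·2): 0.66 vs {0.38, 0.33, 0.09, 0.17} → pass.
TC (methods 1·2): 0.56 vs {0.45, 0.26, 0.17, 0.09} → pass.
0 of 3 fail.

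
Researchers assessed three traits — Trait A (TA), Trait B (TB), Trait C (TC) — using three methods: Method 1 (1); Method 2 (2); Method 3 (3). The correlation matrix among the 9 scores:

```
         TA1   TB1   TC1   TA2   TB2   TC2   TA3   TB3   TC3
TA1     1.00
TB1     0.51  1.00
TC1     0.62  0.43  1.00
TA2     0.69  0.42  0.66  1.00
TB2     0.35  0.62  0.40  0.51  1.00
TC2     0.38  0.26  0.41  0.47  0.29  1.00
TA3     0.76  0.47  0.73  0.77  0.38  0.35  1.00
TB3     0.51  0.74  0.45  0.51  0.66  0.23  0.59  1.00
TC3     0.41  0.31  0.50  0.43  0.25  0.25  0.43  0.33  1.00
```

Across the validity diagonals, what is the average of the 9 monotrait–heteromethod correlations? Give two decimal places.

Convergent values: 0.69, 0.76, 0.77, 0.62, 0.74, 0.66, 0.41, 0.50, 0.25; mean = 5.40/9 = 0.60.

0.60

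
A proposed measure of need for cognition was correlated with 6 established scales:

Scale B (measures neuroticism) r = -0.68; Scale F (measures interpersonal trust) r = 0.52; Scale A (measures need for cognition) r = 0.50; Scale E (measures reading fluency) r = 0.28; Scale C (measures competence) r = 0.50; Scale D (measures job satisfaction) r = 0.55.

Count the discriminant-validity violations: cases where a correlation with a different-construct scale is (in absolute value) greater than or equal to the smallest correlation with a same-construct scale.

4

Convergent (same construct = need for cognition): Scale A.
Smallest convergent = 0.50. Discriminant |r|: 0.68, 0.52, 0.28, 0.50, 0.55; count ≥ 0.50 → 4.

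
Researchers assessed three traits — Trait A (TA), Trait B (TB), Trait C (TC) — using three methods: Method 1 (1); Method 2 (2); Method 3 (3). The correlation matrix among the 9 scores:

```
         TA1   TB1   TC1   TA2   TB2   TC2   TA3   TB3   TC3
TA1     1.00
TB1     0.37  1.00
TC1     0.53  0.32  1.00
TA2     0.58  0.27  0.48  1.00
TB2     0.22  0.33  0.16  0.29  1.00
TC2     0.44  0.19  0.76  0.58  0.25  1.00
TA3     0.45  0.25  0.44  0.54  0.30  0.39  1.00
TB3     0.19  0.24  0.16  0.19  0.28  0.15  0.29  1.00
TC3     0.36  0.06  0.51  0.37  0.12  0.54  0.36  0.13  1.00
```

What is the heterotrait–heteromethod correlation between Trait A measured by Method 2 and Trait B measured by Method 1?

Different traits and methods: r(TA2, TB1) = 0.27.

0.27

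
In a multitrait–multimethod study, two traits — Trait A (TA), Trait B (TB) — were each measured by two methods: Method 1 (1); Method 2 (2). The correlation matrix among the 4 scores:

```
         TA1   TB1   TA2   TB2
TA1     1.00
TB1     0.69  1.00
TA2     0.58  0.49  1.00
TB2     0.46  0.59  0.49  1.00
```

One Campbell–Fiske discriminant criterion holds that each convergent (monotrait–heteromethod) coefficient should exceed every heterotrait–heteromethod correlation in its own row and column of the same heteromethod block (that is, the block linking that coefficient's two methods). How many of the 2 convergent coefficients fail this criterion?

0

Each convergent coefficient versus the relevant comparison correlations:
TA (methods 1·2): 0.58 vs {0.46, 0.49} → pass.
TB (methods 1·2): 0.59 vs {0.49, 0.46} → pass.
0 of 2 fail.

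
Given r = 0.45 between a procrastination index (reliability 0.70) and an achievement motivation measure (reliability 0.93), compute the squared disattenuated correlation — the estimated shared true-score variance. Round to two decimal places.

0.31

Disattenuated r = 0.45 / √(0.70 × 0.93) = 0.45 / 0.8068 = 0.5578.
Shared true-score variance = 0.5578² = 0.3111 ≈ 0.31.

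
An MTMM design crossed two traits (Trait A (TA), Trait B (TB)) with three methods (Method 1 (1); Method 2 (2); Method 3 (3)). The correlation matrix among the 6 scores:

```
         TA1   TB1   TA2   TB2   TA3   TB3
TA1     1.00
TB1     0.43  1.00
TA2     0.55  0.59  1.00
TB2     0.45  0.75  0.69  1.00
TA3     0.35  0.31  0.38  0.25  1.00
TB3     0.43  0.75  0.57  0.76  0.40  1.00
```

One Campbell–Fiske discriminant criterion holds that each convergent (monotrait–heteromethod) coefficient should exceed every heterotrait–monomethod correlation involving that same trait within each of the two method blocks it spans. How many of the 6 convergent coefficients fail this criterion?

Convergent coefficients and their comparison sets:
TA (methods 1·2): 0.55 vs {0.43, 0.69} → fail.
TA (methods 1·3): 0.35 vs {0.43, 0.40} → fail.
TA (methods 2·3): 0.38 vs {0.69, 0.40} → fail.
TB (methods 1·2): 0.75 vs {0.43, 0.69} → pass.
TB (methods 1·3): 0.75 vs {0.43, 0.40} → pass.
TB (methods 2·3): 0.76 vs {0.69, 0.40} → pass.
3 of 6 fail.

3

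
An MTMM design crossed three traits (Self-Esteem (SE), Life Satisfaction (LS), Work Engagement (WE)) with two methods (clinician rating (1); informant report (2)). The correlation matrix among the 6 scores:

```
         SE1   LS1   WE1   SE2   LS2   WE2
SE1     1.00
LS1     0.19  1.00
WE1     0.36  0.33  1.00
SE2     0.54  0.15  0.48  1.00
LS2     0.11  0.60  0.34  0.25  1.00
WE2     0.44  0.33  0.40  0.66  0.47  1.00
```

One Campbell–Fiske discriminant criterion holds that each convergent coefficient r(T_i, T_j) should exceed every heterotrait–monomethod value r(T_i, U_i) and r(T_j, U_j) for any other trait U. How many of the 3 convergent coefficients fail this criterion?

2

Checking each validity diagonal entry against its comparison values:
SE (methods 1·2): 0.54 vs {0.19, 0.25, 0.36, 0.66} → fail.
LS (methods 1·2): 0.60 vs {0.19, 0.25, 0.33, 0.47} → pass.
WE (methods 1·2): 0.40 vs {0.36, 0.66, 0.33, 0.47} → fail.
2 of 3 fail.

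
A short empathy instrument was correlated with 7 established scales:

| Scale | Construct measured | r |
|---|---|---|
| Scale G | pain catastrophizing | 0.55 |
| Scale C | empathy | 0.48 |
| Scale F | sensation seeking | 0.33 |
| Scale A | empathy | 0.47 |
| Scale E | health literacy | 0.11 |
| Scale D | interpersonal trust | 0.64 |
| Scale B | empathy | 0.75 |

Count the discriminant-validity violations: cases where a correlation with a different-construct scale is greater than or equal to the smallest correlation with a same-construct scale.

2

Convergent (same construct = empathy): Scale C, Scale A, Scale B.
Smallest convergent = 0.47. Discriminant values: 0.55, 0.33, 0.11, 0.64; count ≥ 0.47 → 2.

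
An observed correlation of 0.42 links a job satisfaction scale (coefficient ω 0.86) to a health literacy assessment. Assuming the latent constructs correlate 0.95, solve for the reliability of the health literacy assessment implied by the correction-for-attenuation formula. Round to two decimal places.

r_true = r_obs / √(r_xx · r_yy) ⇒ 0.95 = 0.42 / √(0.86 · r_yy).
√(0.86 · r_yy) = 0.42 / 0.95 = 0.4421; 0.86 · r_yy = 0.1955; r_yy = 0.1955 / 0.86 ≈ 0.23.

0.23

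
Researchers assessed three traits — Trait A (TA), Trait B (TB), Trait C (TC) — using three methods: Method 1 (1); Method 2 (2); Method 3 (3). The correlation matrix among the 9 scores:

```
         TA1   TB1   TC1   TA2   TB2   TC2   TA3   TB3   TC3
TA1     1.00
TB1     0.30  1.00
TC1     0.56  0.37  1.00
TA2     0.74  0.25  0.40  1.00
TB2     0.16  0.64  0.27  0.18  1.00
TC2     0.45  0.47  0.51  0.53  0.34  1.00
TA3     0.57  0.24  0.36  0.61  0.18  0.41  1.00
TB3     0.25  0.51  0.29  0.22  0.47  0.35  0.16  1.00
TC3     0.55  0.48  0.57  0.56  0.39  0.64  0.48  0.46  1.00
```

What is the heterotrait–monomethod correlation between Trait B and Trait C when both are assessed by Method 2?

Different traits, same method: r(TB2, TC2) = 0.34.

0.34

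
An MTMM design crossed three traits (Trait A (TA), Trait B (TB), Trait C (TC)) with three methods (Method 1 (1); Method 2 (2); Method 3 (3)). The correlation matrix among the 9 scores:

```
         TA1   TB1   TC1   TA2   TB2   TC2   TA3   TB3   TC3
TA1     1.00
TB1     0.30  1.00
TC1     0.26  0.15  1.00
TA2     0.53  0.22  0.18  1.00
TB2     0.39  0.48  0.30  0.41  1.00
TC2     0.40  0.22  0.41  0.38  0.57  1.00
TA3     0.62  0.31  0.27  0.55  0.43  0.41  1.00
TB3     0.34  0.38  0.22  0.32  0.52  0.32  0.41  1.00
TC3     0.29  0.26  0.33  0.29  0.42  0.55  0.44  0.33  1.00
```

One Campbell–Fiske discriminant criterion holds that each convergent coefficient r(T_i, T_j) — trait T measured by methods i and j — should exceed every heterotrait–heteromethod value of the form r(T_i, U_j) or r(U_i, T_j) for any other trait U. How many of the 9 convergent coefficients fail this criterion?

Convergent coefficients and their comparison sets:
TA (methods 1·2): 0.53 vs {0.39, 0.22, 0.40, 0.18} → pass.
TA (methods 1·3): 0.62 vs {0.34, 0.31, 0.29, 0.27} → pass.
TA (methods 2·3): 0.55 vs {0.32, 0.43, 0.29, 0.41} → pass.
TB (methods 1·2): 0.48 vs {0.22, 0.39, 0.22, 0.30} → pass.
TB (methods 1·3): 0.38 vs {0.31, 0.34, 0.26, 0.22} → pass.
TB (methods 2·3): 0.52 vs {0.43, 0.32, 0.42, 0.32} → pass.
TC (methods 1·2): 0.41 vs {0.18, 0.40, 0.30, 0.22} → pass.
TC (methods 1·3): 0.33 vs {0.27, 0.29, 0.22, 0.26} → pass.
TC (methods 2·3): 0.55 vs {0.41, 0.29, 0.32, 0.42} → pass.
0 of 9 fail.

0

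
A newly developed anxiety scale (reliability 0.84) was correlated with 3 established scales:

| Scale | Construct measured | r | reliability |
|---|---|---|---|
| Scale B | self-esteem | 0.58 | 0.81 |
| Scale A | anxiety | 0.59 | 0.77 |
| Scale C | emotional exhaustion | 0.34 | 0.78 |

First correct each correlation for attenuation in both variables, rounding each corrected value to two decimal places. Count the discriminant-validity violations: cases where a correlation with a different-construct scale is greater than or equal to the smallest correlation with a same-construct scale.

0

Disattenuated r (r / √(r_scale · r_new)):
  Scale B (disc): 0.58 / √(0.81·0.84) = 0.70
  Scale A (conv): 0.59 / √(0.77·0.84) = 0.73
  Scale C (disc): 0.34 / √(0.78·0.84) = 0.42
Smallest convergent = 0.73. Discriminant values: 0.70, 0.42; count ≥ 0.73 → 0.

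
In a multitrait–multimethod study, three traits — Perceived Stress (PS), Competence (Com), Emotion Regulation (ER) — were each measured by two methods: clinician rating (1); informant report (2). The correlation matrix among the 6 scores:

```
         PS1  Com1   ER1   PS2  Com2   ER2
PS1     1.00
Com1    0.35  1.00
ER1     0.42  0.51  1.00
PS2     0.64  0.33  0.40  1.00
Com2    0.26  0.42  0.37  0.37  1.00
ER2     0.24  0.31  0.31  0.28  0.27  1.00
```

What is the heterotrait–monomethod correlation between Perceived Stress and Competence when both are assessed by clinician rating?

Different traits, same method: r(PS1, Com1) = 0.35.

0.35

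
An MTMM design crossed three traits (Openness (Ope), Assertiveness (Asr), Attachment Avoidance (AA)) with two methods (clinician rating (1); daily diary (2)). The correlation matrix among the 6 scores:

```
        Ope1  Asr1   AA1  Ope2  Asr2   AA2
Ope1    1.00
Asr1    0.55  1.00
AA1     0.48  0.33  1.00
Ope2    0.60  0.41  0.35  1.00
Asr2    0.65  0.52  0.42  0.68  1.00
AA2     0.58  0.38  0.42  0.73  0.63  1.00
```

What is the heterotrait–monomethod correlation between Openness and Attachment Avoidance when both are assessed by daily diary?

0.73

Different traits, same method: r(Ope2, AA2) = 0.73.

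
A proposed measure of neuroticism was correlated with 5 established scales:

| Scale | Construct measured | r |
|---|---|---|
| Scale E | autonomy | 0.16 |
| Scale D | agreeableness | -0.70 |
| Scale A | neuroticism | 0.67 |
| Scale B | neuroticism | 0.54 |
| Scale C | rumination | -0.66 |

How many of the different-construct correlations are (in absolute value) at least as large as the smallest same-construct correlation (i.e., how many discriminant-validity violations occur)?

Convergent (same construct = neuroticism): Scale A, Scale B.
Smallest convergent = 0.54. Discriminant |r|: 0.16, 0.70, 0.66; count ≥ 0.54 → 2.

2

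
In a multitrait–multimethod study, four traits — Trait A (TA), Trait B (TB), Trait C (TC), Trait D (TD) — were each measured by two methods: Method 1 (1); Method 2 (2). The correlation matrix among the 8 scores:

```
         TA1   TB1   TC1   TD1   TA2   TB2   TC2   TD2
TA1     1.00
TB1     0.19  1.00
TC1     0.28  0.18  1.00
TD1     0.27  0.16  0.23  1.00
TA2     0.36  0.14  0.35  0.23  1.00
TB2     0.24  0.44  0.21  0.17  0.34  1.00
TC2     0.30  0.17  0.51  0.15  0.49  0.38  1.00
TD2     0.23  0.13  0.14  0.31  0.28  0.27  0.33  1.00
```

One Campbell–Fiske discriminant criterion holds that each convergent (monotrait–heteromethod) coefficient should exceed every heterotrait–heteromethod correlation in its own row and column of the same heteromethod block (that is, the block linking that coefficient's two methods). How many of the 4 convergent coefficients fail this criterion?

0

Checking each validity diagonal entry against its comparison values:
TA (methods 1·2): 0.36 vs {0.24, 0.14, 0.30, 0.35, 0.23, 0.23} → pass.
TB (methods 1·2): 0.44 vs {0.14, 0.24, 0.17, 0.21, 0.13, 0.17} → pass.
TC (methods 1·2): 0.51 vs {0.35, 0.30, 0.21, 0.17, 0.14, 0.15} → pass.
TD (methods 1·2): 0.31 vs {0.23, 0.23, 0.17, 0.13, 0.15, 0.14} → pass.
0 of 4 fail.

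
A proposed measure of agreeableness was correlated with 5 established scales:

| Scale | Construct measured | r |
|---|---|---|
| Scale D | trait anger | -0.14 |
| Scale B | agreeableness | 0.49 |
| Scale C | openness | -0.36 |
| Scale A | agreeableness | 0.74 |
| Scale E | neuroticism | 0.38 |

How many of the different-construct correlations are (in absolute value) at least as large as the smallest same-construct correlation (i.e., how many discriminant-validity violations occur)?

Convergent (same construct = agreeableness): Scale B, Scale A.
Smallest convergent = 0.49. Discriminant |r|: 0.14, 0.36, 0.38; count ≥ 0.49 → 0.

0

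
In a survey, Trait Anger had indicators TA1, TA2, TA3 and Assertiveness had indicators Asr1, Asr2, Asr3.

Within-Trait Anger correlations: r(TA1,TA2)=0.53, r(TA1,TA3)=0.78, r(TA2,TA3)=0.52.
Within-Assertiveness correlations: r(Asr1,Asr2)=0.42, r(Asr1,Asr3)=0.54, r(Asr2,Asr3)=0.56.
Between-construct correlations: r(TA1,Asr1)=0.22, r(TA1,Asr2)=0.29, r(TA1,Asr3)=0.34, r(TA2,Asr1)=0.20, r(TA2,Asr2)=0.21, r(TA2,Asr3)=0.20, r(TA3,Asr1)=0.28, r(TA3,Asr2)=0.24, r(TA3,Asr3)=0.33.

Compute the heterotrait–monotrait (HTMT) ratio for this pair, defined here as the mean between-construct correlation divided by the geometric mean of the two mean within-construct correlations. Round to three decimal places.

Between-construct mean = 2.31/9 = 0.2567.
Mean within-TA = 1.83/3 = 0.6100; mean within-Asr = 1.52/3 = 0.5067.
Geometric mean = √(0.6100 × 0.5067) = 0.5560.
HTMT = 0.2567 / 0.5560 = 0.462.

0.462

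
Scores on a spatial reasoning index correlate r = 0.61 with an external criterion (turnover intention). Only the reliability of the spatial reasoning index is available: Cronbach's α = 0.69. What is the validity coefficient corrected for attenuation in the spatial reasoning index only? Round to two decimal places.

0.73

Single correction: r_c = r_obs / √r_xx = 0.61 / √0.69 = 0.61 / 0.8307 ≈ 0.73.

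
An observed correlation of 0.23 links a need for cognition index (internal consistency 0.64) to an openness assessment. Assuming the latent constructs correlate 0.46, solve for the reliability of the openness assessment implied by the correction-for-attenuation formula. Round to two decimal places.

0.39

r_true = r_obs / √(r_xx · r_yy) ⇒ 0.46 = 0.23 / √(0.64 · r_yy).
√(0.64 · r_yy) = 0.23 / 0.46 = 0.5000; 0.64 · r_yy = 0.2500; r_yy = 0.2500 / 0.64 ≈ 0.39.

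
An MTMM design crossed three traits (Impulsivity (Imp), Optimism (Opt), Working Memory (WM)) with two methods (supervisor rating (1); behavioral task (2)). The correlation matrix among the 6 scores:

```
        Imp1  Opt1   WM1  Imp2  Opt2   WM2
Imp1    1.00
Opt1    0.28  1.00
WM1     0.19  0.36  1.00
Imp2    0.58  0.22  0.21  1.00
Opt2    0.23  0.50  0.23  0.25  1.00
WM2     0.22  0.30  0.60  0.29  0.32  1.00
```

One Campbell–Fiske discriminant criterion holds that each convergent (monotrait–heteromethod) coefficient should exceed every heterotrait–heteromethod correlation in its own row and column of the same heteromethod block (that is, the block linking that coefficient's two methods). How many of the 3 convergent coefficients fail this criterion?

0

Checking each validity diagonal entry against its comparison values:
Imp (methods 1·2): 0.58 vs {0.23, 0.22, 0.22, 0.21} → pass.
Opt (methods 1·2): 0.50 vs {0.22, 0.23, 0.30, 0.23} → pass.
WM (methods 1·2): 0.60 vs {0.21, 0.22, 0.23, 0.30} → pass.
0 of 3 fail.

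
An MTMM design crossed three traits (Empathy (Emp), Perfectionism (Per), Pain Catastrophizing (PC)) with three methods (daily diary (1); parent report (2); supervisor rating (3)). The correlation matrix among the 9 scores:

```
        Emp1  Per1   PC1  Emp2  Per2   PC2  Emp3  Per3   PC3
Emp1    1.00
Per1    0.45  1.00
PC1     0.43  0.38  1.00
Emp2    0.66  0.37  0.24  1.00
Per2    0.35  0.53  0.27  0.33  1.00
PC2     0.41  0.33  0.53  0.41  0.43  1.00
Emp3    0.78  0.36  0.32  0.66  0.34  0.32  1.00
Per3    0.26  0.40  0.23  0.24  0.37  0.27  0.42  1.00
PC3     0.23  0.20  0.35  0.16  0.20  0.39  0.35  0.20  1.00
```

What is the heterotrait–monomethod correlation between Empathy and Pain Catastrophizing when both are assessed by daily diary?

0.43

Different traits, same method: r(Emp1, PC1) = 0.43.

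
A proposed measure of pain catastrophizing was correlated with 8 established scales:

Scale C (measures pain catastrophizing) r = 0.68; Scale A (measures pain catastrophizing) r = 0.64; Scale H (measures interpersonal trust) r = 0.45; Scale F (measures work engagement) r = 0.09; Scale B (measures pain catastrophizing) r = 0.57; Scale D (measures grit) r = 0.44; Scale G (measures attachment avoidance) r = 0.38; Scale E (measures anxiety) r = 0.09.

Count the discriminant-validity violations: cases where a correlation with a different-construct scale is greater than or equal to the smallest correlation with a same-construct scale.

0

Convergent (same construct = pain catastrophizing): Scale C, Scale A, Scale B.
Smallest convergent = 0.57. Discriminant values: 0.45, 0.09, 0.44, 0.38, 0.09; count ≥ 0.57 → 0.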